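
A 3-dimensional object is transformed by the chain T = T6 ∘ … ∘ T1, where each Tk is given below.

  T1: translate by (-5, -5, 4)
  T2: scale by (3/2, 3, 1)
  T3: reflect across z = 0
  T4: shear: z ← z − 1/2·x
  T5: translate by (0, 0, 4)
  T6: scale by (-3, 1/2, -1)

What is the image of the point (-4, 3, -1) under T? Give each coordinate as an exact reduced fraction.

T(p) = (81/2, -3, -31/4)

T1 translate by (-5, -5, 4): (-4, 3, -1) → (-9, -2, 3)
T2 scale by (3/2, 3, 1): (-9, -2, 3) → (-27/2, -6, 3)
T3 reflect across z = 0: (-27/2, -6, 3) → (-27/2, -6, -3)
T4 shear: z ← z − 1/2·x: (-27/2, -6, -3) → (-27/2, -6, 15/4)
T5 translate by (0, 0, 4): (-27/2, -6, 15/4) → (-27/2, -6, 31/4)
T6 scale by (-3, 1/2, -1): (-27/2, -6, 31/4) → (81/2, -3, -31/4)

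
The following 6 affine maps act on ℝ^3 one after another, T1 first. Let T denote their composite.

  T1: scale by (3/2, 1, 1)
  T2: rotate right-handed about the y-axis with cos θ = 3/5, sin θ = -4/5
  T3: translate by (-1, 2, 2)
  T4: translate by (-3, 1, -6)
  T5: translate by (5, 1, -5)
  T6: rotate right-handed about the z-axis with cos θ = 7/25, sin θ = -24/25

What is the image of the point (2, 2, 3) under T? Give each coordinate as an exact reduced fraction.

T1 scale by (3/2, 1, 1): (2, 2, 3) → (3, 2, 3)
T2 rotate right-handed about the y-axis with cos θ = 3/5, sin θ = -4/5: (3, 2, 3) → (-3/5, 2, 21/5)
T3 translate by (-1, 2, 2): (-3/5, 2, 21/5) → (-8/5, 4, 31/5)
T4 translate by (-3, 1, -6): (-8/5, 4, 31/5) → (-23/5, 5, 1/5)
T5 translate by (5, 1, -5): (-23/5, 5, 1/5) → (2/5, 6, -24/5)
T6 rotate right-handed about the z-axis with cos θ = 7/25, sin θ = -24/25: (2/5, 6, -24/5) → (734/125, 162/125, -24/5)

T(p) = (734/125, 162/125, -24/5)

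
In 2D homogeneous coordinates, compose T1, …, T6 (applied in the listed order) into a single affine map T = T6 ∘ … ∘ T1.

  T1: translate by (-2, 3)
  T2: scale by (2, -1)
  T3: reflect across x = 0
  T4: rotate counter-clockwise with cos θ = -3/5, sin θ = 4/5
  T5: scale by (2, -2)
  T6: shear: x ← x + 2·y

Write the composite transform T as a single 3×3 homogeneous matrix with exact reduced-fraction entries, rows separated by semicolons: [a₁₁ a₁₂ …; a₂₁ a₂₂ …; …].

T = [44/5 -4/5 -20; 16/5 -6/5 -10; 0 0 1]

T1 = [1 0 -2; 0 1 3; 0 0 1]
T2·T1 = [2 0 -4; 0 -1 -3; 0 0 1]
T3·…·T1 = [-2 0 4; 0 -1 -3; 0 0 1]
T4·…·T1 = [6/5 4/5 0; -8/5 3/5 5; 0 0 1]
T5·…·T1 = [12/5 8/5 0; 16/5 -6/5 -10; 0 0 1]
T6·…·T1 = [44/5 -4/5 -20; 16/5 -6/5 -10; 0 0 1]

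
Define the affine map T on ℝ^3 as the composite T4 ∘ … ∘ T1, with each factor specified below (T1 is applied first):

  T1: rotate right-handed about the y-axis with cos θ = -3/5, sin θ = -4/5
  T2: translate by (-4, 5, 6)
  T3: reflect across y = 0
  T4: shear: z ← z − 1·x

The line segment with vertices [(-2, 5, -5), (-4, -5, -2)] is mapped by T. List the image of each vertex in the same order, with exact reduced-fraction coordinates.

image vertices: (6/5, -10, 31/5), (0, 0, 4)

T1 rotate right-handed about the y-axis with cos θ = -3/5, sin θ = -4/5: (-2, 5, -5) → (26/5, 5, 7/5); (-4, -5, -2) → (4, -5, -2)
T2 translate by (-4, 5, 6): (26/5, 5, 7/5) → (6/5, 10, 37/5); (4, -5, -2) → (0, 0, 4)
T3 reflect across y = 0: (6/5, 10, 37/5) → (6/5, -10, 37/5); (0, 0, 4) → (0, 0, 4)
T4 shear: z ← z − 1·x: (6/5, -10, 37/5) → (6/5, -10, 31/5); (0, 0, 4) → (0, 0, 4)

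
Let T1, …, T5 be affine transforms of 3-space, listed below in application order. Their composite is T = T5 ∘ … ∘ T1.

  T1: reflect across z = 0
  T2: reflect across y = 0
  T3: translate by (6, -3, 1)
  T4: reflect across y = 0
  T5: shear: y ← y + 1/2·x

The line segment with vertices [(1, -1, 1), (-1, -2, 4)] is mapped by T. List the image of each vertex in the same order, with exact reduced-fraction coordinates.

T1 reflect across z = 0: (1, -1, 1) → (1, -1, -1); (-1, -2, 4) → (-1, -2, -4)
T2 reflect across y = 0: (1, -1, -1) → (1, 1, -1); (-1, -2, -4) → (-1, 2, -4)
T3 translate by (6, -3, 1): (1, 1, -1) → (7, -2, 0); (-1, 2, -4) → (5, -1, -3)
T4 reflect across y = 0: (7, -2, 0) → (7, 2, 0); (5, -1, -3) → (5, 1, -3)
T5 shear: y ← y + 1/2·x: (7, 2, 0) → (7, 11/2, 0); (5, 1, -3) → (5, 7/2, -3)

image vertices: (7, 11/2, 0), (5, 7/2, -3)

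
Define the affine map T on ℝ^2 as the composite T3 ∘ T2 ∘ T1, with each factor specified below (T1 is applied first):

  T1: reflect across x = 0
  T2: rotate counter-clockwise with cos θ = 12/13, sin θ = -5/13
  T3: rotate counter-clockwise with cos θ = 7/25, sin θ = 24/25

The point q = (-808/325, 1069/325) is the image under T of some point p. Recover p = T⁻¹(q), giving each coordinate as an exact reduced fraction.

p = (-1, 4)

T1 = [-1 0 0; 0 1 0; 0 0 1]
T2·T1 = [-12/13 5/13 0; 5/13 12/13 0; 0 0 1]
T3·…·T1 = [-204/325 -253/325 0; -253/325 204/325 0; 0 0 1]
det M = -1; M⁻¹ = [-204/325 -253/325 0; -253/325 204/325 0; 0 0 1]
M⁻¹ · (-808/325, 1069/325)ᵀ = (-1, 4)ᵀ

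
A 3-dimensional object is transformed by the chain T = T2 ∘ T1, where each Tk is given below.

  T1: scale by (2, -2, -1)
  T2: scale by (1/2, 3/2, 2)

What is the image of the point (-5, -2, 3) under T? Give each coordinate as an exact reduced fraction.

T1 scale by (2, -2, -1): (-5, -2, 3) → (-10, 4, -3)
T2 scale by (1/2, 3/2, 2): (-10, 4, -3) → (-5, 6, -6)

T(p) = (-5, 6, -6)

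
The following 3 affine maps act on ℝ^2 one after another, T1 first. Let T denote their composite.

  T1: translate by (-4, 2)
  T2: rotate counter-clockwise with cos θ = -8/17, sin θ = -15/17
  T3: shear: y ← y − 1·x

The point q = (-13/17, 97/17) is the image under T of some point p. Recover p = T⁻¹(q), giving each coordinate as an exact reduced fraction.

p = (0, -5)

T1 = [1 0 -4; 0 1 2; 0 0 1]
T2·T1 = [-8/17 15/17 62/17; -15/17 -8/17 44/17; 0 0 1]
T3·…·T1 = [-8/17 15/17 62/17; -7/17 -23/17 -18/17; 0 0 1]
det M = 1; M⁻¹ = [-23/17 -15/17 4; 7/17 -8/17 -2; 0 0 1]
M⁻¹ · (-13/17, 97/17)ᵀ = (0, -5)ᵀ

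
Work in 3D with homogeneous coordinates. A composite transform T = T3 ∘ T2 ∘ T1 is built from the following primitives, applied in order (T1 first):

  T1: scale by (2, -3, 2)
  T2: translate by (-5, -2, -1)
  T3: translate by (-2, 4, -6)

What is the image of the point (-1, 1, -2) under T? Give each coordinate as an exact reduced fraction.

T1 scale by (2, -3, 2): (-1, 1, -2) → (-2, -3, -4)
T2 translate by (-5, -2, -1): (-2, -3, -4) → (-7, -5, -5)
T3 translate by (-2, 4, -6): (-7, -5, -5) → (-9, -1, -11)

T(p) = (-9, -1, -11)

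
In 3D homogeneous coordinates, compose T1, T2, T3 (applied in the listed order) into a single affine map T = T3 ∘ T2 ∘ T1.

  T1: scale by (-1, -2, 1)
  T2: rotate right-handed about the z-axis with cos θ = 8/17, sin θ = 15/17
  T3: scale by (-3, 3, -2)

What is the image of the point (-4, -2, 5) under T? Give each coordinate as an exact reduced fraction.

T1 scale by (-1, -2, 1): (-4, -2, 5) → (4, 4, 5)
T2 rotate right-handed about the z-axis with cos θ = 8/17, sin θ = 15/17: (4, 4, 5) → (-28/17, 92/17, 5)
T3 scale by (-3, 3, -2): (-28/17, 92/17, 5) → (84/17, 276/17, -10)

T(p) = (84/17, 276/17, -10)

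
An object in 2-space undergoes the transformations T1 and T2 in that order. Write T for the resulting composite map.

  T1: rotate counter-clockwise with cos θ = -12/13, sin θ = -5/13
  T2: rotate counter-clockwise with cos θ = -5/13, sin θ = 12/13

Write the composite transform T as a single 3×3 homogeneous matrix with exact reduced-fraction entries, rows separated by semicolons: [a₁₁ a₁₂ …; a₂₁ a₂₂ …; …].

T1 = [-12/13 5/13 0; -5/13 -12/13 0; 0 0 1]
T2·T1 = [120/169 119/169 0; -119/169 120/169 0; 0 0 1]

T = [120/169 119/169 0; -119/169 120/169 0; 0 0 1]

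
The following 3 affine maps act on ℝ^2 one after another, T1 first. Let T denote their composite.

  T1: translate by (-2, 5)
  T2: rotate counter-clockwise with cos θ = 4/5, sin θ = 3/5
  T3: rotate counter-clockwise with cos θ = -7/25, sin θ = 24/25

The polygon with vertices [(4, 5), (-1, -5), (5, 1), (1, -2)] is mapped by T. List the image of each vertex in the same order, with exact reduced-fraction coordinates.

image vertices: (-38/5, -34/5), (12/5, -9/5), (-6, -3), (-1, -3)

T1 translate by (-2, 5): (4, 5) → (2, 10); (-1, -5) → (-3, 0); (5, 1) → (3, 6); (1, -2) → (-1, 3)
T2 rotate counter-clockwise with cos θ = 4/5, sin θ = 3/5: (2, 10) → (-22/5, 46/5); (-3, 0) → (-12/5, -9/5); (3, 6) → (-6/5, 33/5); (-1, 3) → (-13/5, 9/5)
T3 rotate counter-clockwise with cos θ = -7/25, sin θ = 24/25: (-22/5, 46/5) → (-38/5, -34/5); (-12/5, -9/5) → (12/5, -9/5); (-6/5, 33/5) → (-6, -3); (-13/5, 9/5) → (-1, -3)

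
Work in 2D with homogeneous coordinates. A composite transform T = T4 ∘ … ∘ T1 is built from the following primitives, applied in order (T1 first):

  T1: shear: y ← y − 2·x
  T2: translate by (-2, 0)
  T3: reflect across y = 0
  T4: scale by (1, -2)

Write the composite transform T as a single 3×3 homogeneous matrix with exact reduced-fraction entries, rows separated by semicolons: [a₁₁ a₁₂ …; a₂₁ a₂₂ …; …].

T1 = [1 0 0; -2 1 0; 0 0 1]
T2·T1 = [1 0 -2; -2 1 0; 0 0 1]
T3·…·T1 = [1 0 -2; 2 -1 0; 0 0 1]
T4·…·T1 = [1 0 -2; -4 2 0; 0 0 1]

T = [1 0 -2; -4 2 0; 0 0 1]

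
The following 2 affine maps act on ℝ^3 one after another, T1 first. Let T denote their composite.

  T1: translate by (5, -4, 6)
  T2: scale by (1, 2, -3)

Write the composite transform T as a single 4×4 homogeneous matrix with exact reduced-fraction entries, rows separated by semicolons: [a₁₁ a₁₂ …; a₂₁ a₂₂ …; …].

T = [1 0 0 5; 0 2 0 -8; 0 0 -3 -18; 0 0 0 1]

T1 = [1 0 0 5; 0 1 0 -4; 0 0 1 6; 0 0 0 1]
T2·T1 = [1 0 0 5; 0 2 0 -8; 0 0 -3 -18; 0 0 0 1]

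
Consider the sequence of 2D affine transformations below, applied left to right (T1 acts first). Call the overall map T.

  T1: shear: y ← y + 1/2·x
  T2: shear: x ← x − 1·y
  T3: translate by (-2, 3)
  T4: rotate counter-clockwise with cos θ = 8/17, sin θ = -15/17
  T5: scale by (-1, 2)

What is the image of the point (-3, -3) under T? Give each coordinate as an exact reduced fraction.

T(p) = (53/34, -9/17)

T1 shear: y ← y + 1/2·x: (-3, -3) → (-3, -9/2)
T2 shear: x ← x − 1·y: (-3, -9/2) → (3/2, -9/2)
T3 translate by (-2, 3): (3/2, -9/2) → (-1/2, -3/2)
T4 rotate counter-clockwise with cos θ = 8/17, sin θ = -15/17: (-1/2, -3/2) → (-53/34, -9/34)
T5 scale by (-1, 2): (-53/34, -9/34) → (53/34, -9/17)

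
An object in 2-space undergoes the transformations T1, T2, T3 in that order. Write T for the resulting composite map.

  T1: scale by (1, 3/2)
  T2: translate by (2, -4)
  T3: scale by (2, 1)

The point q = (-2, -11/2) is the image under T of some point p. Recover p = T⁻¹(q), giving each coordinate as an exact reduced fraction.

p = (-3, -1)

T1 = [1 0 0; 0 3/2 0; 0 0 1]
T2·T1 = [1 0 2; 0 3/2 -4; 0 0 1]
T3·…·T1 = [2 0 4; 0 3/2 -4; 0 0 1]
det M = 3; M⁻¹ = [1/2 0 -2; 0 2/3 8/3; 0 0 1]
M⁻¹ · (-2, -11/2)ᵀ = (-3, -1)ᵀ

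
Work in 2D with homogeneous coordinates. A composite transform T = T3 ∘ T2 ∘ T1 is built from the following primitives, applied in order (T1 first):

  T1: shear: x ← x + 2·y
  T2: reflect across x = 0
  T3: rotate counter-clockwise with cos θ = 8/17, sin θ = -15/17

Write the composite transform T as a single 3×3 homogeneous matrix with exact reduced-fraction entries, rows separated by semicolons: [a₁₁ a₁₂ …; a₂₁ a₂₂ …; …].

T = [-8/17 -1/17 0; 15/17 38/17 0; 0 0 1]

T1 = [1 2 0; 0 1 0; 0 0 1]
T2·T1 = [-1 -2 0; 0 1 0; 0 0 1]
T3·…·T1 = [-8/17 -1/17 0; 15/17 38/17 0; 0 0 1]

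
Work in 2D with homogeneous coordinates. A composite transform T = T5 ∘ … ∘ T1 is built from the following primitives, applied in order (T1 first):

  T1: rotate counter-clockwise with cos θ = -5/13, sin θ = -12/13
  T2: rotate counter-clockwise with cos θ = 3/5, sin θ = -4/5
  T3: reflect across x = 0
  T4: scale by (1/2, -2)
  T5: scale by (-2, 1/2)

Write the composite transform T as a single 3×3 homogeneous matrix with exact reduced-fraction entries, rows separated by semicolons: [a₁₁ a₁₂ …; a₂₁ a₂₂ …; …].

T = [-63/65 16/65 0; 16/65 63/65 0; 0 0 1]

T1 = [-5/13 12/13 0; -12/13 -5/13 0; 0 0 1]
T2·T1 = [-63/65 16/65 0; -16/65 -63/65 0; 0 0 1]
T3·…·T1 = [63/65 -16/65 0; -16/65 -63/65 0; 0 0 1]
T4·…·T1 = [63/130 -8/65 0; 32/65 126/65 0; 0 0 1]
T5·…·T1 = [-63/65 16/65 0; 16/65 63/65 0; 0 0 1]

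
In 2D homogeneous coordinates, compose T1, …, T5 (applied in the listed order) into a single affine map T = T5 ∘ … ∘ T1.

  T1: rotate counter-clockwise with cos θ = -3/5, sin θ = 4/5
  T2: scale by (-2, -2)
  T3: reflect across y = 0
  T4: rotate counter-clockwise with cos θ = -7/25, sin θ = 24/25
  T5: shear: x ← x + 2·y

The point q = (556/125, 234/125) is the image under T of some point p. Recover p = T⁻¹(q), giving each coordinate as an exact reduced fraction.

T1 = [-3/5 -4/5 0; 4/5 -3/5 0; 0 0 1]
T2·T1 = [6/5 8/5 0; -8/5 6/5 0; 0 0 1]
T3·…·T1 = [6/5 8/5 0; 8/5 -6/5 0; 0 0 1]
T4·…·T1 = [-234/125 88/125 0; 88/125 234/125 0; 0 0 1]
T5·…·T1 = [-58/125 556/125 0; 88/125 234/125 0; 0 0 1]
det M = -4; M⁻¹ = [-117/250 139/125 0; 22/125 29/250 0; 0 0 1]
M⁻¹ · (556/125, 234/125)ᵀ = (0, 1)ᵀ

p = (0, 1)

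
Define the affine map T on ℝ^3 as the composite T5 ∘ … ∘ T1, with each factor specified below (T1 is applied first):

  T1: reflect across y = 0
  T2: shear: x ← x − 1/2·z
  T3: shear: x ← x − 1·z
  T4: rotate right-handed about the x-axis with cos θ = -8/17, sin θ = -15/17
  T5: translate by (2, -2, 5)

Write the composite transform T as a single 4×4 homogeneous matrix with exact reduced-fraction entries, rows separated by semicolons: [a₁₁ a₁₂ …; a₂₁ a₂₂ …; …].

T = [1 0 -3/2 2; 0 8/17 15/17 -2; 0 15/17 -8/17 5; 0 0 0 1]

T1 = [1 0 0 0; 0 -1 0 0; 0 0 1 0; 0 0 0 1]
T2·T1 = [1 0 -1/2 0; 0 -1 0 0; 0 0 1 0; 0 0 0 1]
T3·…·T1 = [1 0 -3/2 0; 0 -1 0 0; 0 0 1 0; 0 0 0 1]
T4·…·T1 = [1 0 -3/2 0; 0 8/17 15/17 0; 0 15/17 -8/17 0; 0 0 0 1]
T5·…·T1 = [1 0 -3/2 2; 0 8/17 15/17 -2; 0 15/17 -8/17 5; 0 0 0 1]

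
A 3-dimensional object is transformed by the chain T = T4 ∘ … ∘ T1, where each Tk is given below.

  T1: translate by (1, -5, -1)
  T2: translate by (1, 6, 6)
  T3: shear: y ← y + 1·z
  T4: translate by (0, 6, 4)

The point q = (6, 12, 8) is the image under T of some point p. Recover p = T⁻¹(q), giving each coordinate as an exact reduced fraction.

p = (4, 1, -1)

T1 = [1 0 0 1; 0 1 0 -5; 0 0 1 -1; 0 0 0 1]
T2·T1 = [1 0 0 2; 0 1 0 1; 0 0 1 5; 0 0 0 1]
T3·…·T1 = [1 0 0 2; 0 1 1 6; 0 0 1 5; 0 0 0 1]
T4·…·T1 = [1 0 0 2; 0 1 1 12; 0 0 1 9; 0 0 0 1]
det M = 1; M⁻¹ = [1 0 0 -2; 0 1 -1 -3; 0 0 1 -9; 0 0 0 1]
M⁻¹ · (6, 12, 8)ᵀ = (4, 1, -1)ᵀ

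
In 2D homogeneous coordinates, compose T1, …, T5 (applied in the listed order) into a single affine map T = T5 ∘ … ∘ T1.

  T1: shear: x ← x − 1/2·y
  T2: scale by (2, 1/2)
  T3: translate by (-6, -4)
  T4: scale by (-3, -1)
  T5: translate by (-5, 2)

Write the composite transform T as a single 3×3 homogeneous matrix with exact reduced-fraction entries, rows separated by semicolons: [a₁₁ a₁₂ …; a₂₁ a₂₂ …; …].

T = [-6 3 13; 0 -1/2 6; 0 0 1]

T1 = [1 -1/2 0; 0 1 0; 0 0 1]
T2·T1 = [2 -1 0; 0 1/2 0; 0 0 1]
T3·…·T1 = [2 -1 -6; 0 1/2 -4; 0 0 1]
T4·…·T1 = [-6 3 18; 0 -1/2 4; 0 0 1]
T5·…·T1 = [-6 3 13; 0 -1/2 6; 0 0 1]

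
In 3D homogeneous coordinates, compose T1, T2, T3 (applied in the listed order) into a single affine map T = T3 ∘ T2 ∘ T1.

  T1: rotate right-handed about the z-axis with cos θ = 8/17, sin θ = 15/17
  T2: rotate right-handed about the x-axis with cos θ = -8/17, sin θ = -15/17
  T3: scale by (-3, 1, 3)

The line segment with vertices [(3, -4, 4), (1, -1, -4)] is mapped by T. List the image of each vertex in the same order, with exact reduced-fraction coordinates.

image vertices: (-252/17, 916/289, -2217/289), (-69/17, -1076/289, 1317/289)

T1 rotate right-handed about the z-axis with cos θ = 8/17, sin θ = 15/17: (3, -4, 4) → (84/17, 13/17, 4); (1, -1, -4) → (23/17, 7/17, -4)
T2 rotate right-handed about the x-axis with cos θ = -8/17, sin θ = -15/17: (84/17, 13/17, 4) → (84/17, 916/289, -739/289); (23/17, 7/17, -4) → (23/17, -1076/289, 439/289)
T3 scale by (-3, 1, 3): (84/17, 916/289, -739/289) → (-252/17, 916/289, -2217/289); (23/17, -1076/289, 439/289) → (-69/17, -1076/289, 1317/289)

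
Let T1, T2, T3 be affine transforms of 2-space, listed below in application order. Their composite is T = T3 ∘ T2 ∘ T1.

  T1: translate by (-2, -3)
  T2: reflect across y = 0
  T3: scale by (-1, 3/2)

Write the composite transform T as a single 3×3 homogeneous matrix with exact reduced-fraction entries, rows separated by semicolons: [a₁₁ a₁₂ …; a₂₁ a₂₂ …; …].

T1 = [1 0 -2; 0 1 -3; 0 0 1]
T2·T1 = [1 0 -2; 0 -1 3; 0 0 1]
T3·…·T1 = [-1 0 2; 0 -3/2 9/2; 0 0 1]

T = [-1 0 2; 0 -3/2 9/2; 0 0 1]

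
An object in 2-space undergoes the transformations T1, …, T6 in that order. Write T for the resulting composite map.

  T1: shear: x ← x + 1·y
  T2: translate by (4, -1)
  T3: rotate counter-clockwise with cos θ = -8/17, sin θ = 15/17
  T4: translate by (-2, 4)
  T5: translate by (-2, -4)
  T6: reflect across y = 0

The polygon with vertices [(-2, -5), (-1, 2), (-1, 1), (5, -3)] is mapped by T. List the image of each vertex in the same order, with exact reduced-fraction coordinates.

image vertices: (46/17, -3/17), (-123/17, -67/17), (-100/17, -60/17), (-56/17, -122/17)

T1 shear: x ← x + 1·y: (-2, -5) → (-7, -5); (-1, 2) → (1, 2); (-1, 1) → (0, 1); (5, -3) → (2, -3)
T2 translate by (4, -1): (-7, -5) → (-3, -6); (1, 2) → (5, 1); (0, 1) → (4, 0); (2, -3) → (6, -4)
T3 rotate counter-clockwise with cos θ = -8/17, sin θ = 15/17: (-3, -6) → (114/17, 3/17); (5, 1) → (-55/17, 67/17); (4, 0) → (-32/17, 60/17); (6, -4) → (12/17, 122/17)
T4 translate by (-2, 4): (114/17, 3/17) → (80/17, 71/17); (-55/17, 67/17) → (-89/17, 135/17); (-32/17, 60/17) → (-66/17, 128/17); (12/17, 122/17) → (-22/17, 190/17)
T5 translate by (-2, -4): (80/17, 71/17) → (46/17, 3/17); (-89/17, 135/17) → (-123/17, 67/17); (-66/17, 128/17) → (-100/17, 60/17); (-22/17, 190/17) → (-56/17, 122/17)
T6 reflect across y = 0: (46/17, 3/17) → (46/17, -3/17); (-123/17, 67/17) → (-123/17, -67/17); (-100/17, 60/17) → (-100/17, -60/17); (-56/17, 122/17) → (-56/17, -122/17)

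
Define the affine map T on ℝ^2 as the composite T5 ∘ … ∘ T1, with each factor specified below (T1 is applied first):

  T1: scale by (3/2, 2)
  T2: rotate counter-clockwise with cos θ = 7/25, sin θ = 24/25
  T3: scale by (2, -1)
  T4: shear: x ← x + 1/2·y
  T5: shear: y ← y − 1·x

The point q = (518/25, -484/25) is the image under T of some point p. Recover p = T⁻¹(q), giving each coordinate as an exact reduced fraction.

p = (1, -5)

T1 = [3/2 0 0; 0 2 0; 0 0 1]
T2·T1 = [21/50 -48/25 0; 36/25 14/25 0; 0 0 1]
T3·…·T1 = [21/25 -96/25 0; -36/25 -14/25 0; 0 0 1]
T4·…·T1 = [3/25 -103/25 0; -36/25 -14/25 0; 0 0 1]
T5·…·T1 = [3/25 -103/25 0; -39/25 89/25 0; 0 0 1]
det M = -6; M⁻¹ = [-89/150 -103/150 0; -13/50 -1/50 0; 0 0 1]
M⁻¹ · (518/25, -484/25)ᵀ = (1, -5)ᵀ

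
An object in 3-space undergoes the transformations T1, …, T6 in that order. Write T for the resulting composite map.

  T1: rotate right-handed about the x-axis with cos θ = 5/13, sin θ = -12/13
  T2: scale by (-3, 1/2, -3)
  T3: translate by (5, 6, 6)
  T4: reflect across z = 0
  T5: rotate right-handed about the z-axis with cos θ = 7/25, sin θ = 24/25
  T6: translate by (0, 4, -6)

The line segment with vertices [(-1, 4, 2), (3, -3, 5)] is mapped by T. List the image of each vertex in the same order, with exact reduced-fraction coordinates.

T1 rotate right-handed about the x-axis with cos θ = 5/13, sin θ = -12/13: (-1, 4, 2) → (-1, 44/13, -38/13); (3, -3, 5) → (3, 45/13, 61/13)
T2 scale by (-3, 1/2, -3): (-1, 44/13, -38/13) → (3, 22/13, 114/13); (3, 45/13, 61/13) → (-9, 45/26, -183/13)
T3 translate by (5, 6, 6): (3, 22/13, 114/13) → (8, 100/13, 192/13); (-9, 45/26, -183/13) → (-4, 201/26, -105/13)
T4 reflect across z = 0: (8, 100/13, 192/13) → (8, 100/13, -192/13); (-4, 201/26, -105/13) → (-4, 201/26, 105/13)
T5 rotate right-handed about the z-axis with cos θ = 7/25, sin θ = 24/25: (8, 100/13, -192/13) → (-1672/325, 3196/325, -192/13); (-4, 201/26, 105/13) → (-2776/325, -1089/650, 105/13)
T6 translate by (0, 4, -6): (-1672/325, 3196/325, -192/13) → (-1672/325, 4496/325, -270/13); (-2776/325, -1089/650, 105/13) → (-2776/325, 1511/650, 27/13)

image vertices: (-1672/325, 4496/325, -270/13), (-2776/325, 1511/650, 27/13)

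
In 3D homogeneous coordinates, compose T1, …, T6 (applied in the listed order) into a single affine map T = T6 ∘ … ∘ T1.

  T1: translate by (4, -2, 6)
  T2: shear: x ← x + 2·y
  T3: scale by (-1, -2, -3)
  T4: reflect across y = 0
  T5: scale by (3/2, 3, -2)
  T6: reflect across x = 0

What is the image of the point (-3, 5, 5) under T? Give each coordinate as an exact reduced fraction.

T(p) = (21/2, 18, 66)

T1 translate by (4, -2, 6): (-3, 5, 5) → (1, 3, 11)
T2 shear: x ← x + 2·y: (1, 3, 11) → (7, 3, 11)
T3 scale by (-1, -2, -3): (7, 3, 11) → (-7, -6, -33)
T4 reflect across y = 0: (-7, -6, -33) → (-7, 6, -33)
T5 scale by (3/2, 3, -2): (-7, 6, -33) → (-21/2, 18, 66)
T6 reflect across x = 0: (-21/2, 18, 66) → (21/2, 18, 66)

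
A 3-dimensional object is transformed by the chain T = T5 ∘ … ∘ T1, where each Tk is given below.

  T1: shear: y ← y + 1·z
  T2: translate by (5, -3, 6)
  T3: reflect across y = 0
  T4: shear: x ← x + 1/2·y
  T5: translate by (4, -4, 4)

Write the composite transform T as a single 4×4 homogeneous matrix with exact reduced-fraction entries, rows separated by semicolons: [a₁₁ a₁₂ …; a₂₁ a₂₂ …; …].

T = [1 -1/2 -1/2 21/2; 0 -1 -1 -1; 0 0 1 10; 0 0 0 1]

T1 = [1 0 0 0; 0 1 1 0; 0 0 1 0; 0 0 0 1]
T2·T1 = [1 0 0 5; 0 1 1 -3; 0 0 1 6; 0 0 0 1]
T3·…·T1 = [1 0 0 5; 0 -1 -1 3; 0 0 1 6; 0 0 0 1]
T4·…·T1 = [1 -1/2 -1/2 13/2; 0 -1 -1 3; 0 0 1 6; 0 0 0 1]
T5·…·T1 = [1 -1/2 -1/2 21/2; 0 -1 -1 -1; 0 0 1 10; 0 0 0 1]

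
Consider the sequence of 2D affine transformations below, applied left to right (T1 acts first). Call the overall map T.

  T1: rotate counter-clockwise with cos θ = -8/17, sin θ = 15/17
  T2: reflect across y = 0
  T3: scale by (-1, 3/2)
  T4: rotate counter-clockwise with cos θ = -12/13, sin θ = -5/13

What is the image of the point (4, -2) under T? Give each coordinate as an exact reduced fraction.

T(p) = (-594/221, 1358/221)

T1 rotate counter-clockwise with cos θ = -8/17, sin θ = 15/17: (4, -2) → (-2/17, 76/17)
T2 reflect across y = 0: (-2/17, 76/17) → (-2/17, -76/17)
T3 scale by (-1, 3/2): (-2/17, -76/17) → (2/17, -114/17)
T4 rotate counter-clockwise with cos θ = -12/13, sin θ = -5/13: (2/17, -114/17) → (-594/221, 1358/221)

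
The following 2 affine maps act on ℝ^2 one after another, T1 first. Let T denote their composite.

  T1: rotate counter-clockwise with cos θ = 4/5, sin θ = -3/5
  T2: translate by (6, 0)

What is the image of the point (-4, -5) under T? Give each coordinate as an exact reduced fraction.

T1 rotate counter-clockwise with cos θ = 4/5, sin θ = -3/5: (-4, -5) → (-31/5, -8/5)
T2 translate by (6, 0): (-31/5, -8/5) → (-1/5, -8/5)

T(p) = (-1/5, -8/5)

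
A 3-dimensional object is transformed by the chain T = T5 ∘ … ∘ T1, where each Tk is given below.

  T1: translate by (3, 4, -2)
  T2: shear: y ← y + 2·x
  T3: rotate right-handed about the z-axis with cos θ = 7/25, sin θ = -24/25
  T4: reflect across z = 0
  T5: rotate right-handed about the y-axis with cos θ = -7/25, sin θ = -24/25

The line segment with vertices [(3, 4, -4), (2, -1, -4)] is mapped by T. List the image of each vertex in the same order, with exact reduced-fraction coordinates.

T1 translate by (3, 4, -2): (3, 4, -4) → (6, 8, -6); (2, -1, -4) → (5, 3, -6)
T2 shear: y ← y + 2·x: (6, 8, -6) → (6, 20, -6); (5, 3, -6) → (5, 13, -6)
T3 rotate right-handed about the z-axis with cos θ = 7/25, sin θ = -24/25: (6, 20, -6) → (522/25, -4/25, -6); (5, 13, -6) → (347/25, -29/25, -6)
T4 reflect across z = 0: (522/25, -4/25, -6) → (522/25, -4/25, 6); (347/25, -29/25, -6) → (347/25, -29/25, 6)
T5 rotate right-handed about the y-axis with cos θ = -7/25, sin θ = -24/25: (522/25, -4/25, 6) → (-7254/625, -4/25, 11478/625); (347/25, -29/25, 6) → (-6029/625, -29/25, 7278/625)

image vertices: (-7254/625, -4/25, 11478/625), (-6029/625, -29/25, 7278/625)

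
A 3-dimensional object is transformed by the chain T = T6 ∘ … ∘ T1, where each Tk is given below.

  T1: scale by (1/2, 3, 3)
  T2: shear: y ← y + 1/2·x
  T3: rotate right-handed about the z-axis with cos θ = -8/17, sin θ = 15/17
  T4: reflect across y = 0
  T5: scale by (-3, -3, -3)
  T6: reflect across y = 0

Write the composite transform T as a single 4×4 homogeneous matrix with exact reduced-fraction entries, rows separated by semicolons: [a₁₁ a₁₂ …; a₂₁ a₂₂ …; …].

T1 = [1/2 0 0 0; 0 3 0 0; 0 0 3 0; 0 0 0 1]
T2·T1 = [1/2 0 0 0; 1/4 3 0 0; 0 0 3 0; 0 0 0 1]
T3·…·T1 = [-31/68 -45/17 0 0; 11/34 -24/17 0 0; 0 0 3 0; 0 0 0 1]
T4·…·T1 = [-31/68 -45/17 0 0; -11/34 24/17 0 0; 0 0 3 0; 0 0 0 1]
T5·…·T1 = [93/68 135/17 0 0; 33/34 -72/17 0 0; 0 0 -9 0; 0 0 0 1]
T6·…·T1 = [93/68 135/17 0 0; -33/34 72/17 0 0; 0 0 -9 0; 0 0 0 1]

T = [93/68 135/17 0 0; -33/34 72/17 0 0; 0 0 -9 0; 0 0 0 1]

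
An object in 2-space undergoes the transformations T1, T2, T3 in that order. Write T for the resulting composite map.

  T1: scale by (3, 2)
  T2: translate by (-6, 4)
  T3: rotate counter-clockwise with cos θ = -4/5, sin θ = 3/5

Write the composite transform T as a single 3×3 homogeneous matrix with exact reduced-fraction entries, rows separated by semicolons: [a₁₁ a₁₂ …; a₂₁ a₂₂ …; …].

T = [-12/5 -6/5 12/5; 9/5 -8/5 -34/5; 0 0 1]

T1 = [3 0 0; 0 2 0; 0 0 1]
T2·T1 = [3 0 -6; 0 2 4; 0 0 1]
T3·…·T1 = [-12/5 -6/5 12/5; 9/5 -8/5 -34/5; 0 0 1]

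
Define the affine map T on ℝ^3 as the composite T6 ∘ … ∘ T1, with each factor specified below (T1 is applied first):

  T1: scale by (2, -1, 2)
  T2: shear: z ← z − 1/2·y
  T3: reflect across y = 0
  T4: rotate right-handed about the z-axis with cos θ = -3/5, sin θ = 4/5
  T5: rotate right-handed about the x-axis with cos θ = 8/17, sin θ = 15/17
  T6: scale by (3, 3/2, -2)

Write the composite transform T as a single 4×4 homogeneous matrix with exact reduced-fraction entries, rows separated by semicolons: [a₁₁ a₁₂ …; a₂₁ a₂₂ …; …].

T = [-18/5 -12/5 0 0; 96/85 -369/340 -45/17 0; -48/17 10/17 -32/17 0; 0 0 0 1]

T1 = [2 0 0 0; 0 -1 0 0; 0 0 2 0; 0 0 0 1]
T2·T1 = [2 0 0 0; 0 -1 0 0; 0 1/2 2 0; 0 0 0 1]
T3·…·T1 = [2 0 0 0; 0 1 0 0; 0 1/2 2 0; 0 0 0 1]
T4·…·T1 = [-6/5 -4/5 0 0; 8/5 -3/5 0 0; 0 1/2 2 0; 0 0 0 1]
T5·…·T1 = [-6/5 -4/5 0 0; 64/85 -123/170 -30/17 0; 24/17 -5/17 16/17 0; 0 0 0 1]
T6·…·T1 = [-18/5 -12/5 0 0; 96/85 -369/340 -45/17 0; -48/17 10/17 -32/17 0; 0 0 0 1]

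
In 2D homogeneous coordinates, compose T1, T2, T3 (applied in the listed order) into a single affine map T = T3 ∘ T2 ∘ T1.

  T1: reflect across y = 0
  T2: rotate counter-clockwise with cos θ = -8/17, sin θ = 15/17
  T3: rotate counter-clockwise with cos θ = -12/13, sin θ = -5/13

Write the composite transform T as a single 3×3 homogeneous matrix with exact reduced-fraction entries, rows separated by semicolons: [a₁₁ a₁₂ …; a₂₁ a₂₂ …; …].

T1 = [1 0 0; 0 -1 0; 0 0 1]
T2·T1 = [-8/17 15/17 0; 15/17 8/17 0; 0 0 1]
T3·…·T1 = [171/221 -140/221 0; -140/221 -171/221 0; 0 0 1]

T = [171/221 -140/221 0; -140/221 -171/221 0; 0 0 1]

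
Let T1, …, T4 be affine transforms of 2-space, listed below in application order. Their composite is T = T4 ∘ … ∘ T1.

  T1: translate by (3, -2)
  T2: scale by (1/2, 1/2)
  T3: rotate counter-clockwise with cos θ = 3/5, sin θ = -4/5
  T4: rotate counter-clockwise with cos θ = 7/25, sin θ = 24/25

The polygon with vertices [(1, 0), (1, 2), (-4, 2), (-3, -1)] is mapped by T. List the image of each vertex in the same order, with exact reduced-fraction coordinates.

T1 translate by (3, -2): (1, 0) → (4, -2); (1, 2) → (4, 0); (-4, 2) → (-1, 0); (-3, -1) → (0, -3)
T2 scale by (1/2, 1/2): (4, -2) → (2, -1); (4, 0) → (2, 0); (-1, 0) → (-1/2, 0); (0, -3) → (0, -3/2)
T3 rotate counter-clockwise with cos θ = 3/5, sin θ = -4/5: (2, -1) → (2/5, -11/5); (2, 0) → (6/5, -8/5); (-1/2, 0) → (-3/10, 2/5); (0, -3/2) → (-6/5, -9/10)
T4 rotate counter-clockwise with cos θ = 7/25, sin θ = 24/25: (2/5, -11/5) → (278/125, -29/125); (6/5, -8/5) → (234/125, 88/125); (-3/10, 2/5) → (-117/250, -22/125); (-6/5, -9/10) → (66/125, -351/250)

image vertices: (278/125, -29/125), (234/125, 88/125), (-117/250, -22/125), (66/125, -351/250)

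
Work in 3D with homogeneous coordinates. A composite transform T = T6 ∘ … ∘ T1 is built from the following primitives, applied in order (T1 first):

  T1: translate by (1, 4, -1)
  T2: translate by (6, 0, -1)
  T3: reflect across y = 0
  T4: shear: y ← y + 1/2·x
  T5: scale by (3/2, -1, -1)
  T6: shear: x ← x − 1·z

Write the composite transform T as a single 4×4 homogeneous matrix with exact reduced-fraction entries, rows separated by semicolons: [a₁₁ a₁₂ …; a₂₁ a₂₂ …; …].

T = [3/2 0 1 17/2; -1/2 1 0 1/2; 0 0 -1 2; 0 0 0 1]

T1 = [1 0 0 1; 0 1 0 4; 0 0 1 -1; 0 0 0 1]
T2·T1 = [1 0 0 7; 0 1 0 4; 0 0 1 -2; 0 0 0 1]
T3·…·T1 = [1 0 0 7; 0 -1 0 -4; 0 0 1 -2; 0 0 0 1]
T4·…·T1 = [1 0 0 7; 1/2 -1 0 -1/2; 0 0 1 -2; 0 0 0 1]
T5·…·T1 = [3/2 0 0 21/2; -1/2 1 0 1/2; 0 0 -1 2; 0 0 0 1]
T6·…·T1 = [3/2 0 1 17/2; -1/2 1 0 1/2; 0 0 -1 2; 0 0 0 1]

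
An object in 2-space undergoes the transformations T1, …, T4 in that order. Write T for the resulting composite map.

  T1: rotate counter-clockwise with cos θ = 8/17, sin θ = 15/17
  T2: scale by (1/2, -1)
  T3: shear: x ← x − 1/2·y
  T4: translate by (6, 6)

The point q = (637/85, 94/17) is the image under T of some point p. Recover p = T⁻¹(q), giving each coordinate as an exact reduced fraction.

T1 = [8/17 -15/17 0; 15/17 8/17 0; 0 0 1]
T2·T1 = [4/17 -15/34 0; -15/17 -8/17 0; 0 0 1]
T3·…·T1 = [23/34 -7/34 0; -15/17 -8/17 0; 0 0 1]
T4·…·T1 = [23/34 -7/34 6; -15/17 -8/17 6; 0 0 1]
det M = -1/2; M⁻¹ = [16/17 -7/17 -54/17; -30/17 -23/17 318/17; 0 0 1]
M⁻¹ · (637/85, 94/17)ᵀ = (8/5, -2)ᵀ

p = (8/5, -2)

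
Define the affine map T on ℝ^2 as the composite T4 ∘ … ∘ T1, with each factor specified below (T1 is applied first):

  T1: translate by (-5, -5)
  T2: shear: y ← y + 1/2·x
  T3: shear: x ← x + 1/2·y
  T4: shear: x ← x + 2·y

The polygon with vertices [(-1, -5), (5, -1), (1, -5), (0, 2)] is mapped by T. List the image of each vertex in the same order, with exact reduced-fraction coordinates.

T1 translate by (-5, -5): (-1, -5) → (-6, -10); (5, -1) → (0, -6); (1, -5) → (-4, -10); (0, 2) → (-5, -3)
T2 shear: y ← y + 1/2·x: (-6, -10) → (-6, -13); (0, -6) → (0, -6); (-4, -10) → (-4, -12); (-5, -3) → (-5, -11/2)
T3 shear: x ← x + 1/2·y: (-6, -13) → (-25/2, -13); (0, -6) → (-3, -6); (-4, -12) → (-10, -12); (-5, -11/2) → (-31/4, -11/2)
T4 shear: x ← x + 2·y: (-25/2, -13) → (-77/2, -13); (-3, -6) → (-15, -6); (-10, -12) → (-34, -12); (-31/4, -11/2) → (-75/4, -11/2)

image vertices: (-77/2, -13), (-15, -6), (-34, -12), (-75/4, -11/2)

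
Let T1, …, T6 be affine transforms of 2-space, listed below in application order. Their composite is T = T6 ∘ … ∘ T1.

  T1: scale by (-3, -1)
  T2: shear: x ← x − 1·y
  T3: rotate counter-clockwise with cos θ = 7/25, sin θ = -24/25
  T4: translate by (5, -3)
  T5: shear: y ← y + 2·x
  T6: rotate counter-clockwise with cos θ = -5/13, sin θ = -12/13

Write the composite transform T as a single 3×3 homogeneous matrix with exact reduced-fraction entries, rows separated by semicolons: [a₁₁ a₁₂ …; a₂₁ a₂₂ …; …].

T1 = [-3 0 0; 0 -1 0; 0 0 1]
T2·T1 = [-3 1 0; 0 -1 0; 0 0 1]
T3·…·T1 = [-21/25 -17/25 0; 72/25 -31/25 0; 0 0 1]
T4·…·T1 = [-21/25 -17/25 5; 72/25 -31/25 -3; 0 0 1]
T5·…·T1 = [-21/25 -17/25 5; 6/5 -13/5 7; 0 0 1]
T6·…·T1 = [93/65 -139/65 59/13; 102/325 529/325 -95/13; 0 0 1]

T = [93/65 -139/65 59/13; 102/325 529/325 -95/13; 0 0 1]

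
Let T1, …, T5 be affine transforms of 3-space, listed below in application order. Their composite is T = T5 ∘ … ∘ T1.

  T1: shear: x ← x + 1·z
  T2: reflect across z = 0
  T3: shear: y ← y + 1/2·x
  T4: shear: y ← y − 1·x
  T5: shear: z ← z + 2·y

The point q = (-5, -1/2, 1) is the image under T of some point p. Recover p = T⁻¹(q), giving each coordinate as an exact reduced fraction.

p = (-3, -3, -2)

T1 = [1 0 1 0; 0 1 0 0; 0 0 1 0; 0 0 0 1]
T2·T1 = [1 0 1 0; 0 1 0 0; 0 0 -1 0; 0 0 0 1]
T3·…·T1 = [1 0 1 0; 1/2 1 1/2 0; 0 0 -1 0; 0 0 0 1]
T4·…·T1 = [1 0 1 0; -1/2 1 -1/2 0; 0 0 -1 0; 0 0 0 1]
T5·…·T1 = [1 0 1 0; -1/2 1 -1/2 0; -1 2 -2 0; 0 0 0 1]
det M = -1; M⁻¹ = [1 -2 1 0; 1/2 1 0 0; 0 2 -1 0; 0 0 0 1]
M⁻¹ · (-5, -1/2, 1)ᵀ = (-3, -3, -2)ᵀ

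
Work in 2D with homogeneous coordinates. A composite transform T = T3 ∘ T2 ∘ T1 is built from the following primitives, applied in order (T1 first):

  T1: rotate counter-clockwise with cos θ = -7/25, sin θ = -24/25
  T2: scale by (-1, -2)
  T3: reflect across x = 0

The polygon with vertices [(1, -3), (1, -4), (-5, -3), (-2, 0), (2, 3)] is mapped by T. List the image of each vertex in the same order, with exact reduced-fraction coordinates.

T1 rotate counter-clockwise with cos θ = -7/25, sin θ = -24/25: (1, -3) → (-79/25, -3/25); (1, -4) → (-103/25, 4/25); (-5, -3) → (-37/25, 141/25); (-2, 0) → (14/25, 48/25); (2, 3) → (58/25, -69/25)
T2 scale by (-1, -2): (-79/25, -3/25) → (79/25, 6/25); (-103/25, 4/25) → (103/25, -8/25); (-37/25, 141/25) → (37/25, -282/25); (14/25, 48/25) → (-14/25, -96/25); (58/25, -69/25) → (-58/25, 138/25)
T3 reflect across x = 0: (79/25, 6/25) → (-79/25, 6/25); (103/25, -8/25) → (-103/25, -8/25); (37/25, -282/25) → (-37/25, -282/25); (-14/25, -96/25) → (14/25, -96/25); (-58/25, 138/25) → (58/25, 138/25)

image vertices: (-79/25, 6/25), (-103/25, -8/25), (-37/25, -282/25), (14/25, -96/25), (58/25, 138/25)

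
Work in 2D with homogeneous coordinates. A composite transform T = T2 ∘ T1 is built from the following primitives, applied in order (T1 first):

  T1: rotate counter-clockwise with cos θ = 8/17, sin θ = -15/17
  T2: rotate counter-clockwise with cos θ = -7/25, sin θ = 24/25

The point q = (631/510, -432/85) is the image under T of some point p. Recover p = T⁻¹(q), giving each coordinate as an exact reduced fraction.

p = (-8/3, -9/2)

T1 = [8/17 15/17 0; -15/17 8/17 0; 0 0 1]
T2·T1 = [304/425 -297/425 0; 297/425 304/425 0; 0 0 1]
det M = 1; M⁻¹ = [304/425 297/425 0; -297/425 304/425 0; 0 0 1]
M⁻¹ · (631/510, -432/85)ᵀ = (-8/3, -9/2)ᵀ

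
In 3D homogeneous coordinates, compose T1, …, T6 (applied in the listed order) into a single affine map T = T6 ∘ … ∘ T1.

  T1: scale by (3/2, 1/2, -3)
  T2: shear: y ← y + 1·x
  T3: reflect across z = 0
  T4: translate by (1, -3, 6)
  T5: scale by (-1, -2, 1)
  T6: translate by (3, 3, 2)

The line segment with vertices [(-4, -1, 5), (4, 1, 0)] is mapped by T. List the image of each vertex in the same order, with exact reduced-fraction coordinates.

image vertices: (8, 22, 23), (-4, -4, 8)

T1 scale by (3/2, 1/2, -3): (-4, -1, 5) → (-6, -1/2, -15); (4, 1, 0) → (6, 1/2, 0)
T2 shear: y ← y + 1·x: (-6, -1/2, -15) → (-6, -13/2, -15); (6, 1/2, 0) → (6, 13/2, 0)
T3 reflect across z = 0: (-6, -13/2, -15) → (-6, -13/2, 15); (6, 13/2, 0) → (6, 13/2, 0)
T4 translate by (1, -3, 6): (-6, -13/2, 15) → (-5, -19/2, 21); (6, 13/2, 0) → (7, 7/2, 6)
T5 scale by (-1, -2, 1): (-5, -19/2, 21) → (5, 19, 21); (7, 7/2, 6) → (-7, -7, 6)
T6 translate by (3, 3, 2): (5, 19, 21) → (8, 22, 23); (-7, -7, 6) → (-4, -4, 8)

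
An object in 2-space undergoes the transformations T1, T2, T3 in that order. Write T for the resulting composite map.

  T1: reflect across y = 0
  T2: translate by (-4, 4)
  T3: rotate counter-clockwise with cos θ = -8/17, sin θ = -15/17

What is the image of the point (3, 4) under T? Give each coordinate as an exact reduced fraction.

T1 reflect across y = 0: (3, 4) → (3, -4)
T2 translate by (-4, 4): (3, -4) → (-1, 0)
T3 rotate counter-clockwise with cos θ = -8/17, sin θ = -15/17: (-1, 0) → (8/17, 15/17)

T(p) = (8/17, 15/17)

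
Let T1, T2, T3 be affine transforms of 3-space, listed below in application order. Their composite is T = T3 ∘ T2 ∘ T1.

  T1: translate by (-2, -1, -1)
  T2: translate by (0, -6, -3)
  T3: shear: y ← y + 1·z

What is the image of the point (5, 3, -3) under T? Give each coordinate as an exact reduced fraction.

T(p) = (3, -11, -7)

T1 translate by (-2, -1, -1): (5, 3, -3) → (3, 2, -4)
T2 translate by (0, -6, -3): (3, 2, -4) → (3, -4, -7)
T3 shear: y ← y + 1·z: (3, -4, -7) → (3, -11, -7)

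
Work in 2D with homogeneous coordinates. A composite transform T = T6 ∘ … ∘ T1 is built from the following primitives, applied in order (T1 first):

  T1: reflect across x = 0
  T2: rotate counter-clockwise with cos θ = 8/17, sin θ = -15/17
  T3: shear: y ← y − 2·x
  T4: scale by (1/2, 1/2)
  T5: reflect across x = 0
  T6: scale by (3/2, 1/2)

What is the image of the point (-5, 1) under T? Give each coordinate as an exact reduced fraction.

T1 reflect across x = 0: (-5, 1) → (5, 1)
T2 rotate counter-clockwise with cos θ = 8/17, sin θ = -15/17: (5, 1) → (55/17, -67/17)
T3 shear: y ← y − 2·x: (55/17, -67/17) → (55/17, -177/17)
T4 scale by (1/2, 1/2): (55/17, -177/17) → (55/34, -177/34)
T5 reflect across x = 0: (55/34, -177/34) → (-55/34, -177/34)
T6 scale by (3/2, 1/2): (-55/34, -177/34) → (-165/68, -177/68)

T(p) = (-165/68, -177/68)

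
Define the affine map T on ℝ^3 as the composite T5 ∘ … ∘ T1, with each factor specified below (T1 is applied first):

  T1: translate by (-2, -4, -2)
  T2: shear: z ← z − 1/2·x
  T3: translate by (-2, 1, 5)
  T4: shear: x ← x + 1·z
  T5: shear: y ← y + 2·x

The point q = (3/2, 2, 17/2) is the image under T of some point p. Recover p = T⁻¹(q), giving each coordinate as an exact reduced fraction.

T1 = [1 0 0 -2; 0 1 0 -4; 0 0 1 -2; 0 0 0 1]
T2·T1 = [1 0 0 -2; 0 1 0 -4; -1/2 0 1 -1; 0 0 0 1]
T3·…·T1 = [1 0 0 -4; 0 1 0 -3; -1/2 0 1 4; 0 0 0 1]
T4·…·T1 = [1/2 0 1 0; 0 1 0 -3; -1/2 0 1 4; 0 0 0 1]
T5·…·T1 = [1/2 0 1 0; 1 1 2 -3; -1/2 0 1 4; 0 0 0 1]
det M = 1; M⁻¹ = [1 0 -1 4; -2 1 0 3; 1/2 0 1/2 -2; 0 0 0 1]
M⁻¹ · (3/2, 2, 17/2)ᵀ = (-3, 2, 3)ᵀ

p = (-3, 2, 3)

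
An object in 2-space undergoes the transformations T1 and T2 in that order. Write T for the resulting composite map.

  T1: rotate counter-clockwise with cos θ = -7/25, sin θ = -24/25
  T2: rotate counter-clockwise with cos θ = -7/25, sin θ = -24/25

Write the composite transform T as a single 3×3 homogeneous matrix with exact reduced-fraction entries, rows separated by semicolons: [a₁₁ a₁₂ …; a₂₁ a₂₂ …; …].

T = [-527/625 -336/625 0; 336/625 -527/625 0; 0 0 1]

T1 = [-7/25 24/25 0; -24/25 -7/25 0; 0 0 1]
T2·T1 = [-527/625 -336/625 0; 336/625 -527/625 0; 0 0 1]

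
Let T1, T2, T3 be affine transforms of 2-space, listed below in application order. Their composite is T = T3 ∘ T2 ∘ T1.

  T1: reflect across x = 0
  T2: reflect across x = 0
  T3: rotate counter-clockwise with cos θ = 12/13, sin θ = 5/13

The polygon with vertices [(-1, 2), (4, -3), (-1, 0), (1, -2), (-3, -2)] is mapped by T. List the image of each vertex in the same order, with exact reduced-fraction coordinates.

T1 reflect across x = 0: (-1, 2) → (1, 2); (4, -3) → (-4, -3); (-1, 0) → (1, 0); (1, -2) → (-1, -2); (-3, -2) → (3, -2)
T2 reflect across x = 0: (1, 2) → (-1, 2); (-4, -3) → (4, -3); (1, 0) → (-1, 0); (-1, -2) → (1, -2); (3, -2) → (-3, -2)
T3 rotate counter-clockwise with cos θ = 12/13, sin θ = 5/13: (-1, 2) → (-22/13, 19/13); (4, -3) → (63/13, -16/13); (-1, 0) → (-12/13, -5/13); (1, -2) → (22/13, -19/13); (-3, -2) → (-2, -3)

image vertices: (-22/13, 19/13), (63/13, -16/13), (-12/13, -5/13), (22/13, -19/13), (-2, -3)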